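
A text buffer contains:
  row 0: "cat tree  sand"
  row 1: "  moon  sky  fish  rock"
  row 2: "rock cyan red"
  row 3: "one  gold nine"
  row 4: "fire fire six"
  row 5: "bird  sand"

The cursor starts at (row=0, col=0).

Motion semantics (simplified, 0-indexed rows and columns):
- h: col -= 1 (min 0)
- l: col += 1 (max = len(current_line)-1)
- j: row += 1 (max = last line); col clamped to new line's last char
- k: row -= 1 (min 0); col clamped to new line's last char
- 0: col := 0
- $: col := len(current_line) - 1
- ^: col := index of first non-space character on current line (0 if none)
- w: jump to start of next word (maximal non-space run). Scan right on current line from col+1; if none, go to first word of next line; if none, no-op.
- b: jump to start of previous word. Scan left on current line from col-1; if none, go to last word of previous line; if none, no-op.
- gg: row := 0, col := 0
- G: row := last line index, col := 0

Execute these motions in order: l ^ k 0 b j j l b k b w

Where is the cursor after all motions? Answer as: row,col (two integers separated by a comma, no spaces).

After 1 (l): row=0 col=1 char='a'
After 2 (^): row=0 col=0 char='c'
After 3 (k): row=0 col=0 char='c'
After 4 (0): row=0 col=0 char='c'
After 5 (b): row=0 col=0 char='c'
After 6 (j): row=1 col=0 char='_'
After 7 (j): row=2 col=0 char='r'
After 8 (l): row=2 col=1 char='o'
After 9 (b): row=2 col=0 char='r'
After 10 (k): row=1 col=0 char='_'
After 11 (b): row=0 col=10 char='s'
After 12 (w): row=1 col=2 char='m'

Answer: 1,2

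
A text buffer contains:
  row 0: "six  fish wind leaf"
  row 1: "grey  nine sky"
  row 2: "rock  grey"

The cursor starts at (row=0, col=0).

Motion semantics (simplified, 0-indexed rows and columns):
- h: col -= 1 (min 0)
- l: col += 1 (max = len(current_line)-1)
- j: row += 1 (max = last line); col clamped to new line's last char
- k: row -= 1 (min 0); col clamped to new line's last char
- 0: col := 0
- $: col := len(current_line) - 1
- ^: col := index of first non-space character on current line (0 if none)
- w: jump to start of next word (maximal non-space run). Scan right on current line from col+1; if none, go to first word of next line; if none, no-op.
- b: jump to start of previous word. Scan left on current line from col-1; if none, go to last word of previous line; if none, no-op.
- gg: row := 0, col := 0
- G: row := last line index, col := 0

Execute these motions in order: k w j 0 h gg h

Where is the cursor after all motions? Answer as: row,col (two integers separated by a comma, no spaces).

Answer: 0,0

Derivation:
After 1 (k): row=0 col=0 char='s'
After 2 (w): row=0 col=5 char='f'
After 3 (j): row=1 col=5 char='_'
After 4 (0): row=1 col=0 char='g'
After 5 (h): row=1 col=0 char='g'
After 6 (gg): row=0 col=0 char='s'
After 7 (h): row=0 col=0 char='s'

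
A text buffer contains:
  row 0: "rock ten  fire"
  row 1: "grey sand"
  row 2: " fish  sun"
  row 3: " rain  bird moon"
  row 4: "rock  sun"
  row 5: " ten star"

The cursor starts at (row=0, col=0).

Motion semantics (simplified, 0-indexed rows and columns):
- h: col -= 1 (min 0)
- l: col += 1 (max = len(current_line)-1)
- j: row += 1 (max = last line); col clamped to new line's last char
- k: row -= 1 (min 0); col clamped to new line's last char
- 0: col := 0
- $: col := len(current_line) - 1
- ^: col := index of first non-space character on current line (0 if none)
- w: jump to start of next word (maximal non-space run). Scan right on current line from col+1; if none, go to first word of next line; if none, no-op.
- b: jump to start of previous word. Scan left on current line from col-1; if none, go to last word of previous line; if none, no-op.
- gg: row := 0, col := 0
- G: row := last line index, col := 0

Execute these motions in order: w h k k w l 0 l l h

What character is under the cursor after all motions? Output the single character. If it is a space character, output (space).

After 1 (w): row=0 col=5 char='t'
After 2 (h): row=0 col=4 char='_'
After 3 (k): row=0 col=4 char='_'
After 4 (k): row=0 col=4 char='_'
After 5 (w): row=0 col=5 char='t'
After 6 (l): row=0 col=6 char='e'
After 7 (0): row=0 col=0 char='r'
After 8 (l): row=0 col=1 char='o'
After 9 (l): row=0 col=2 char='c'
After 10 (h): row=0 col=1 char='o'

Answer: o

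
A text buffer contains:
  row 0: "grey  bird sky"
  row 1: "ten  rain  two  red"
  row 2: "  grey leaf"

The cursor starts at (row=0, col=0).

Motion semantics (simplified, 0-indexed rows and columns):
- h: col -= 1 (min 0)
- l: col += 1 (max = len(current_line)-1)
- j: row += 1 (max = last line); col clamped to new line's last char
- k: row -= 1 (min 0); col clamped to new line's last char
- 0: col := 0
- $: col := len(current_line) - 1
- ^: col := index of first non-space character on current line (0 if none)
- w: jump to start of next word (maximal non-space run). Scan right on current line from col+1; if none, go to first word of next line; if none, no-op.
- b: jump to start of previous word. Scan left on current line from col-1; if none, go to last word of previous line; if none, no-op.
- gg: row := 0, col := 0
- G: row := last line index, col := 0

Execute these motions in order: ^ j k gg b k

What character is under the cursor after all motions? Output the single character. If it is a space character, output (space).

After 1 (^): row=0 col=0 char='g'
After 2 (j): row=1 col=0 char='t'
After 3 (k): row=0 col=0 char='g'
After 4 (gg): row=0 col=0 char='g'
After 5 (b): row=0 col=0 char='g'
After 6 (k): row=0 col=0 char='g'

Answer: g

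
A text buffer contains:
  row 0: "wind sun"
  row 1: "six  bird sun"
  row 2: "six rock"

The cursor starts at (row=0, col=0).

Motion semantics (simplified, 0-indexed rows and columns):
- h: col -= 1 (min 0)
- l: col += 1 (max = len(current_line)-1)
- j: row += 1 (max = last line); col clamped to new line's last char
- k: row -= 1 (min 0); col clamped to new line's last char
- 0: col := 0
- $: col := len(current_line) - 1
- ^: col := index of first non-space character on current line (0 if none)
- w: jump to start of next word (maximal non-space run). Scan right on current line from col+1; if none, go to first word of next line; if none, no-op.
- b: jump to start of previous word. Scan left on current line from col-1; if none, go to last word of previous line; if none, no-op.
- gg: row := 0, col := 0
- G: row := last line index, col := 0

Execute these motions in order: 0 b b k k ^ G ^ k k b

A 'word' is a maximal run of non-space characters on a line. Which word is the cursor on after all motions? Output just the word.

Answer: wind

Derivation:
After 1 (0): row=0 col=0 char='w'
After 2 (b): row=0 col=0 char='w'
After 3 (b): row=0 col=0 char='w'
After 4 (k): row=0 col=0 char='w'
After 5 (k): row=0 col=0 char='w'
After 6 (^): row=0 col=0 char='w'
After 7 (G): row=2 col=0 char='s'
After 8 (^): row=2 col=0 char='s'
After 9 (k): row=1 col=0 char='s'
After 10 (k): row=0 col=0 char='w'
After 11 (b): row=0 col=0 char='w'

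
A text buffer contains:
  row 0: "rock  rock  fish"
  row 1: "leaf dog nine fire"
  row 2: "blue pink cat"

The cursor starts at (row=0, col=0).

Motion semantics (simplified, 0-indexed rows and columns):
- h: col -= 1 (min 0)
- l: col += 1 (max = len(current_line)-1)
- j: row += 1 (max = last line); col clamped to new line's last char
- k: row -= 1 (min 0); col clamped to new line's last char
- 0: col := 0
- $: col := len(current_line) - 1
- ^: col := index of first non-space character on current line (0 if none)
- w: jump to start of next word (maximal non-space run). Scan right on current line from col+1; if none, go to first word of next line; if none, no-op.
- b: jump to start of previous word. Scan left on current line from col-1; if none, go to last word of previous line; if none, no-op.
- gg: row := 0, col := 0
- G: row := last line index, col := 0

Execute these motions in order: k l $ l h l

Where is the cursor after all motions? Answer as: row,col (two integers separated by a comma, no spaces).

Answer: 0,15

Derivation:
After 1 (k): row=0 col=0 char='r'
After 2 (l): row=0 col=1 char='o'
After 3 ($): row=0 col=15 char='h'
After 4 (l): row=0 col=15 char='h'
After 5 (h): row=0 col=14 char='s'
After 6 (l): row=0 col=15 char='h'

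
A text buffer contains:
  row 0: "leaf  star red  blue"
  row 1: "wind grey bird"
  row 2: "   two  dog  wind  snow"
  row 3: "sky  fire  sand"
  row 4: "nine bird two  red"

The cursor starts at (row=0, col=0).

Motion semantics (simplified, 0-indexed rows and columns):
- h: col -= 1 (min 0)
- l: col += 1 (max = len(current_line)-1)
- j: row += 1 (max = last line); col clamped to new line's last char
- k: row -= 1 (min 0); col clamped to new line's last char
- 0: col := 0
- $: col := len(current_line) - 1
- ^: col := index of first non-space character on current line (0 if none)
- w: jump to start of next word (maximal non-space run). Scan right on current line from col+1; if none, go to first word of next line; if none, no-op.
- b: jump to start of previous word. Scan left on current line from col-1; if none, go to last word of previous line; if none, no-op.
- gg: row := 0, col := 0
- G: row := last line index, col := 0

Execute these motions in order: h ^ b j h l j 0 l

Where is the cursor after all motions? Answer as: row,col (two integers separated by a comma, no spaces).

After 1 (h): row=0 col=0 char='l'
After 2 (^): row=0 col=0 char='l'
After 3 (b): row=0 col=0 char='l'
After 4 (j): row=1 col=0 char='w'
After 5 (h): row=1 col=0 char='w'
After 6 (l): row=1 col=1 char='i'
After 7 (j): row=2 col=1 char='_'
After 8 (0): row=2 col=0 char='_'
After 9 (l): row=2 col=1 char='_'

Answer: 2,1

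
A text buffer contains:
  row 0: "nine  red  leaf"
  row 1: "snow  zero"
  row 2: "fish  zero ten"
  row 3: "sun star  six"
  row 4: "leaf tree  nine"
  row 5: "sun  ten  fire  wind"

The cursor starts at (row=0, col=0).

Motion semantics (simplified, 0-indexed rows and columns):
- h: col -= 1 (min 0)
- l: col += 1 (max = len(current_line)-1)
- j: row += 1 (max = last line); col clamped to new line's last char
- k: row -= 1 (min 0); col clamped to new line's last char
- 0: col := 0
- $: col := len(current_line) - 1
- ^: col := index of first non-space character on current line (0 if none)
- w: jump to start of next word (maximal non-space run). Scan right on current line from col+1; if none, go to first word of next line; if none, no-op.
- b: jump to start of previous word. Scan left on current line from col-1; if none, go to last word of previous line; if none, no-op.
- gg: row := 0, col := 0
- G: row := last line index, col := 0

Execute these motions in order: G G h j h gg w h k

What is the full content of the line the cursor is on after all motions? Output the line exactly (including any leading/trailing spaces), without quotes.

Answer: nine  red  leaf

Derivation:
After 1 (G): row=5 col=0 char='s'
After 2 (G): row=5 col=0 char='s'
After 3 (h): row=5 col=0 char='s'
After 4 (j): row=5 col=0 char='s'
After 5 (h): row=5 col=0 char='s'
After 6 (gg): row=0 col=0 char='n'
After 7 (w): row=0 col=6 char='r'
After 8 (h): row=0 col=5 char='_'
After 9 (k): row=0 col=5 char='_'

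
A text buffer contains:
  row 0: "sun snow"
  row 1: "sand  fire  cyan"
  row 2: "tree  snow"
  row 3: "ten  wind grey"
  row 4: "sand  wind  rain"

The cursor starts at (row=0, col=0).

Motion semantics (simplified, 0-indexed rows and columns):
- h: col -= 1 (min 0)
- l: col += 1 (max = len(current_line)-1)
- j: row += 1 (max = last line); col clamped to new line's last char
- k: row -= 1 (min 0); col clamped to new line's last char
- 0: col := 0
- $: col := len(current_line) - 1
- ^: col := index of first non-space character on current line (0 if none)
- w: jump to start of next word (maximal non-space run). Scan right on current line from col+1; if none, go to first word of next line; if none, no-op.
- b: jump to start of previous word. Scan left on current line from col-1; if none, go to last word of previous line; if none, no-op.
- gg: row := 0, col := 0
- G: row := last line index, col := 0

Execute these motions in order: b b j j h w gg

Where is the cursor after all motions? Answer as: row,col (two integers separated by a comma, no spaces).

After 1 (b): row=0 col=0 char='s'
After 2 (b): row=0 col=0 char='s'
After 3 (j): row=1 col=0 char='s'
After 4 (j): row=2 col=0 char='t'
After 5 (h): row=2 col=0 char='t'
After 6 (w): row=2 col=6 char='s'
After 7 (gg): row=0 col=0 char='s'

Answer: 0,0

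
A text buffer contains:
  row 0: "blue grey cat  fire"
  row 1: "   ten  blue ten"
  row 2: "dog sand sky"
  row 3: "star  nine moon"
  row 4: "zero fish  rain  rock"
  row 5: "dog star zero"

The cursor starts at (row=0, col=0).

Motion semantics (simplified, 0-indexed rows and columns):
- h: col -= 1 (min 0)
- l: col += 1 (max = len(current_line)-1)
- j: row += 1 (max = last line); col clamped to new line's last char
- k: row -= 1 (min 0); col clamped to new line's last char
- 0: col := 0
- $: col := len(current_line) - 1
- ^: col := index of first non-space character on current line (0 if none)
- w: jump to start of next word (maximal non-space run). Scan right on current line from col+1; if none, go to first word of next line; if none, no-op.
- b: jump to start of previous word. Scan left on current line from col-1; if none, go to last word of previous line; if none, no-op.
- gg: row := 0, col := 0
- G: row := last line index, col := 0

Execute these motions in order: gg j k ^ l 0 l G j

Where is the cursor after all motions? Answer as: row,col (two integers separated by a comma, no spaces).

After 1 (gg): row=0 col=0 char='b'
After 2 (j): row=1 col=0 char='_'
After 3 (k): row=0 col=0 char='b'
After 4 (^): row=0 col=0 char='b'
After 5 (l): row=0 col=1 char='l'
After 6 (0): row=0 col=0 char='b'
After 7 (l): row=0 col=1 char='l'
After 8 (G): row=5 col=0 char='d'
After 9 (j): row=5 col=0 char='d'

Answer: 5,0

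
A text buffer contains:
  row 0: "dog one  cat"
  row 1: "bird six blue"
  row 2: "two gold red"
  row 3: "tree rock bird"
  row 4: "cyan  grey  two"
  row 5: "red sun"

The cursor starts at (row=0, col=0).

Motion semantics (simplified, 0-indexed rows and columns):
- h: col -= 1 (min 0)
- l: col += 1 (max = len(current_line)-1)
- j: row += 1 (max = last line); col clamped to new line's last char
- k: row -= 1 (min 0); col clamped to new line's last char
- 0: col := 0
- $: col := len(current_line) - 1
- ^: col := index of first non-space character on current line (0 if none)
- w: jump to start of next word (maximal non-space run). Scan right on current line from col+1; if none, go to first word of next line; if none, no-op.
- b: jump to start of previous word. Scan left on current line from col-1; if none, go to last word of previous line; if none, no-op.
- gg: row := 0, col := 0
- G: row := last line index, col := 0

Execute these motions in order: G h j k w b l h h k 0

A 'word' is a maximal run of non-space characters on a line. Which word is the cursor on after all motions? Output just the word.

Answer: tree

Derivation:
After 1 (G): row=5 col=0 char='r'
After 2 (h): row=5 col=0 char='r'
After 3 (j): row=5 col=0 char='r'
After 4 (k): row=4 col=0 char='c'
After 5 (w): row=4 col=6 char='g'
After 6 (b): row=4 col=0 char='c'
After 7 (l): row=4 col=1 char='y'
After 8 (h): row=4 col=0 char='c'
After 9 (h): row=4 col=0 char='c'
After 10 (k): row=3 col=0 char='t'
After 11 (0): row=3 col=0 char='t'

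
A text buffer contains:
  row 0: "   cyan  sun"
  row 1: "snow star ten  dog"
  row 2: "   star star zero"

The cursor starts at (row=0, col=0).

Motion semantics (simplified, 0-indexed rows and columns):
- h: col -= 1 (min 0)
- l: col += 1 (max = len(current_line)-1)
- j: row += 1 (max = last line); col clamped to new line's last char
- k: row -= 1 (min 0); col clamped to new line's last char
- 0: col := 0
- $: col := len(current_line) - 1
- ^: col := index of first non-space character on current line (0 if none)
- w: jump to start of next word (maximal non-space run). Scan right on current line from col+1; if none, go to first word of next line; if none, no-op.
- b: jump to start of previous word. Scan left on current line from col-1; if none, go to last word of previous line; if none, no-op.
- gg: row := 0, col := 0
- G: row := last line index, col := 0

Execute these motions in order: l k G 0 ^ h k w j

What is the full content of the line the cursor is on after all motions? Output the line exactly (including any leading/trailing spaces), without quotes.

Answer:    star star zero

Derivation:
After 1 (l): row=0 col=1 char='_'
After 2 (k): row=0 col=1 char='_'
After 3 (G): row=2 col=0 char='_'
After 4 (0): row=2 col=0 char='_'
After 5 (^): row=2 col=3 char='s'
After 6 (h): row=2 col=2 char='_'
After 7 (k): row=1 col=2 char='o'
After 8 (w): row=1 col=5 char='s'
After 9 (j): row=2 col=5 char='a'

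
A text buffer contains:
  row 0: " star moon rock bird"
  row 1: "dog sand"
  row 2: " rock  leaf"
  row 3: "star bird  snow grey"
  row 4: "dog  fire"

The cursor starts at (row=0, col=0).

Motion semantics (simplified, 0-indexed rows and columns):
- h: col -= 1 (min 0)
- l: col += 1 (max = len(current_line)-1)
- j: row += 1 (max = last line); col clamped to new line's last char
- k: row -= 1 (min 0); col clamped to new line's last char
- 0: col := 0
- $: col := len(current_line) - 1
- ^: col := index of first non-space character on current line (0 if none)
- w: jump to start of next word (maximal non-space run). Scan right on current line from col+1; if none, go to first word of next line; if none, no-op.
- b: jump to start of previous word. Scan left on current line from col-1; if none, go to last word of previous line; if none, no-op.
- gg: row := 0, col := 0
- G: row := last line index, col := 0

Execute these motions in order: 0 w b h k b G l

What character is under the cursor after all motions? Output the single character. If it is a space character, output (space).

After 1 (0): row=0 col=0 char='_'
After 2 (w): row=0 col=1 char='s'
After 3 (b): row=0 col=1 char='s'
After 4 (h): row=0 col=0 char='_'
After 5 (k): row=0 col=0 char='_'
After 6 (b): row=0 col=0 char='_'
After 7 (G): row=4 col=0 char='d'
After 8 (l): row=4 col=1 char='o'

Answer: o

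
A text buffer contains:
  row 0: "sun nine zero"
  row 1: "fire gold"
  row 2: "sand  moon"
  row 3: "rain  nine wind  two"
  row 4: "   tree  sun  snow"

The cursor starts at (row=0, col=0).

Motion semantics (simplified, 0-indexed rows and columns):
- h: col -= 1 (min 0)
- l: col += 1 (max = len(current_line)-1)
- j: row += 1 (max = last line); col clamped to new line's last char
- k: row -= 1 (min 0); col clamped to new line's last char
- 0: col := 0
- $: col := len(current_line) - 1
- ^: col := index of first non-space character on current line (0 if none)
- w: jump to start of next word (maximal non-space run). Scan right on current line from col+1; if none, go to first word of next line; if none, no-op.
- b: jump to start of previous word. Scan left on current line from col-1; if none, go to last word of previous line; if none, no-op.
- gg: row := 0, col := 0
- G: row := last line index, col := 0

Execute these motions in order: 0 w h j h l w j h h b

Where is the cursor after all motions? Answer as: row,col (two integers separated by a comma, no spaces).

Answer: 2,0

Derivation:
After 1 (0): row=0 col=0 char='s'
After 2 (w): row=0 col=4 char='n'
After 3 (h): row=0 col=3 char='_'
After 4 (j): row=1 col=3 char='e'
After 5 (h): row=1 col=2 char='r'
After 6 (l): row=1 col=3 char='e'
After 7 (w): row=1 col=5 char='g'
After 8 (j): row=2 col=5 char='_'
After 9 (h): row=2 col=4 char='_'
After 10 (h): row=2 col=3 char='d'
After 11 (b): row=2 col=0 char='s'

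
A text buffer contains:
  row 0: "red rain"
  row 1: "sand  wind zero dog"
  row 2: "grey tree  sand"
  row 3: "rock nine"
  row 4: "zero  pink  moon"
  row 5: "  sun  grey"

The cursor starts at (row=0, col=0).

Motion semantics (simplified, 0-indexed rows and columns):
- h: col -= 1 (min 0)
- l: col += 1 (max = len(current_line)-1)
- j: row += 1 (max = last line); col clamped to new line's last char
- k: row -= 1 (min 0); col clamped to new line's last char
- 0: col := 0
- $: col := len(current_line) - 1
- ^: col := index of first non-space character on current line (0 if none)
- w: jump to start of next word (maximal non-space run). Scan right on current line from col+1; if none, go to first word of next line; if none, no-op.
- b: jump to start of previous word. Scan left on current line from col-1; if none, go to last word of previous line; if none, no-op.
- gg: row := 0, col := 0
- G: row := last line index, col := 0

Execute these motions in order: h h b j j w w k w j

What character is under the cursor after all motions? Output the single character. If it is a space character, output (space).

After 1 (h): row=0 col=0 char='r'
After 2 (h): row=0 col=0 char='r'
After 3 (b): row=0 col=0 char='r'
After 4 (j): row=1 col=0 char='s'
After 5 (j): row=2 col=0 char='g'
After 6 (w): row=2 col=5 char='t'
After 7 (w): row=2 col=11 char='s'
After 8 (k): row=1 col=11 char='z'
After 9 (w): row=1 col=16 char='d'
After 10 (j): row=2 col=14 char='d'

Answer: d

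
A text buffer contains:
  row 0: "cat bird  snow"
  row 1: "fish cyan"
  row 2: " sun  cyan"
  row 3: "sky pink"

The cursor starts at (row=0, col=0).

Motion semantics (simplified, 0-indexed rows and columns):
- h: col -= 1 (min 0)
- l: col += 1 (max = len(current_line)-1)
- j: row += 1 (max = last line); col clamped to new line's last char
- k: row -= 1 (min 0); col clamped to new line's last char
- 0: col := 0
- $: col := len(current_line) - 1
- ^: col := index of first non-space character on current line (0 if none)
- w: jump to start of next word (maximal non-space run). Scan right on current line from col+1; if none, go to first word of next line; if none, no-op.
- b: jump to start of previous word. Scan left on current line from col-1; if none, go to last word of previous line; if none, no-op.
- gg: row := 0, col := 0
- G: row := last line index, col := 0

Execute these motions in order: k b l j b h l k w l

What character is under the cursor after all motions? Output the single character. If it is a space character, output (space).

Answer: i

Derivation:
After 1 (k): row=0 col=0 char='c'
After 2 (b): row=0 col=0 char='c'
After 3 (l): row=0 col=1 char='a'
After 4 (j): row=1 col=1 char='i'
After 5 (b): row=1 col=0 char='f'
After 6 (h): row=1 col=0 char='f'
After 7 (l): row=1 col=1 char='i'
After 8 (k): row=0 col=1 char='a'
After 9 (w): row=0 col=4 char='b'
After 10 (l): row=0 col=5 char='i'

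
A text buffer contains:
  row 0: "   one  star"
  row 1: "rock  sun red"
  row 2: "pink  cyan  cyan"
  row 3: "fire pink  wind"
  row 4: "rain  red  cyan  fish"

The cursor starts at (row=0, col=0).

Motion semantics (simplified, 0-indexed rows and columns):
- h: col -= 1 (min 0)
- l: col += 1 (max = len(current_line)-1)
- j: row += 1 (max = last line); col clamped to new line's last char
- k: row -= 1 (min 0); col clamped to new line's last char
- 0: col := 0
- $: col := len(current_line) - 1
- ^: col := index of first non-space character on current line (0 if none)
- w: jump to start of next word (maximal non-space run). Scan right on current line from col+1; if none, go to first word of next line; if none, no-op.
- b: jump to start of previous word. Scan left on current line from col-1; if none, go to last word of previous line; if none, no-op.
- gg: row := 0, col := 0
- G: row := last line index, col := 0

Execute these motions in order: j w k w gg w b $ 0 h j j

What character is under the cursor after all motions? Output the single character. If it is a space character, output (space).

Answer: p

Derivation:
After 1 (j): row=1 col=0 char='r'
After 2 (w): row=1 col=6 char='s'
After 3 (k): row=0 col=6 char='_'
After 4 (w): row=0 col=8 char='s'
After 5 (gg): row=0 col=0 char='_'
After 6 (w): row=0 col=3 char='o'
After 7 (b): row=0 col=3 char='o'
After 8 ($): row=0 col=11 char='r'
After 9 (0): row=0 col=0 char='_'
After 10 (h): row=0 col=0 char='_'
After 11 (j): row=1 col=0 char='r'
After 12 (j): row=2 col=0 char='p'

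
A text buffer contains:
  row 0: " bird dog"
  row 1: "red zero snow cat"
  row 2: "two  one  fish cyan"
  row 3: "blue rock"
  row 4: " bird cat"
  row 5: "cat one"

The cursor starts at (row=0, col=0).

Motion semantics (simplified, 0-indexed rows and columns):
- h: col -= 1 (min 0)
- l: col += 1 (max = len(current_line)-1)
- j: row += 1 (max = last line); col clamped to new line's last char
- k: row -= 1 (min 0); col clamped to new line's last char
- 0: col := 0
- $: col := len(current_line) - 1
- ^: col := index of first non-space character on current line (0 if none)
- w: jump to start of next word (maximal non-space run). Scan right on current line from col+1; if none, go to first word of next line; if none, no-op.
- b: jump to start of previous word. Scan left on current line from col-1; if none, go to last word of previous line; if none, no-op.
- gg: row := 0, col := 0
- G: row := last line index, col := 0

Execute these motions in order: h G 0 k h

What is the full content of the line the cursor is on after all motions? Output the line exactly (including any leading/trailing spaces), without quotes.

After 1 (h): row=0 col=0 char='_'
After 2 (G): row=5 col=0 char='c'
After 3 (0): row=5 col=0 char='c'
After 4 (k): row=4 col=0 char='_'
After 5 (h): row=4 col=0 char='_'

Answer:  bird cat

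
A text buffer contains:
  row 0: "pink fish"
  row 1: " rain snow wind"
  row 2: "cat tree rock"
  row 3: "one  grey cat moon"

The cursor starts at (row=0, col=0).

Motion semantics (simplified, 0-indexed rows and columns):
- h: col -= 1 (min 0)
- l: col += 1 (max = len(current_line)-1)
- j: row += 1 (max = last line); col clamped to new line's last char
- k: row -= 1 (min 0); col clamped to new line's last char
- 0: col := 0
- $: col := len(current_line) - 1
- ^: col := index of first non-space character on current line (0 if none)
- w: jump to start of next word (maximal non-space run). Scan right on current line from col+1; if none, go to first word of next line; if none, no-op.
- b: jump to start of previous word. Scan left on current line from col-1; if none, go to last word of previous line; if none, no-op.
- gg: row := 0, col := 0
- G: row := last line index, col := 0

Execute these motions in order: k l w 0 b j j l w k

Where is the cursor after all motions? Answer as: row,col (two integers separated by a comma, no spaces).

Answer: 1,4

Derivation:
After 1 (k): row=0 col=0 char='p'
After 2 (l): row=0 col=1 char='i'
After 3 (w): row=0 col=5 char='f'
After 4 (0): row=0 col=0 char='p'
After 5 (b): row=0 col=0 char='p'
After 6 (j): row=1 col=0 char='_'
After 7 (j): row=2 col=0 char='c'
After 8 (l): row=2 col=1 char='a'
After 9 (w): row=2 col=4 char='t'
After 10 (k): row=1 col=4 char='n'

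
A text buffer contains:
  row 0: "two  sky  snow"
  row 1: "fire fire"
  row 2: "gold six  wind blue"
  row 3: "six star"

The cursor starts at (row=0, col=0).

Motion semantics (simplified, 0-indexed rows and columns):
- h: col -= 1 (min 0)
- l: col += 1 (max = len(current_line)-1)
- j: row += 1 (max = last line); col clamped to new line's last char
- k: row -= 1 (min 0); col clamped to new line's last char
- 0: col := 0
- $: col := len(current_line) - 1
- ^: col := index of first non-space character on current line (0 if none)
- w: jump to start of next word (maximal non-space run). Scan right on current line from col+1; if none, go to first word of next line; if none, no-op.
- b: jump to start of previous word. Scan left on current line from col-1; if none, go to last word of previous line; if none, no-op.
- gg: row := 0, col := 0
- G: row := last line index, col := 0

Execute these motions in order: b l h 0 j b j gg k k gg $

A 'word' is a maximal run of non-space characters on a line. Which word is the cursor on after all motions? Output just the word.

After 1 (b): row=0 col=0 char='t'
After 2 (l): row=0 col=1 char='w'
After 3 (h): row=0 col=0 char='t'
After 4 (0): row=0 col=0 char='t'
After 5 (j): row=1 col=0 char='f'
After 6 (b): row=0 col=10 char='s'
After 7 (j): row=1 col=8 char='e'
After 8 (gg): row=0 col=0 char='t'
After 9 (k): row=0 col=0 char='t'
After 10 (k): row=0 col=0 char='t'
After 11 (gg): row=0 col=0 char='t'
After 12 ($): row=0 col=13 char='w'

Answer: snow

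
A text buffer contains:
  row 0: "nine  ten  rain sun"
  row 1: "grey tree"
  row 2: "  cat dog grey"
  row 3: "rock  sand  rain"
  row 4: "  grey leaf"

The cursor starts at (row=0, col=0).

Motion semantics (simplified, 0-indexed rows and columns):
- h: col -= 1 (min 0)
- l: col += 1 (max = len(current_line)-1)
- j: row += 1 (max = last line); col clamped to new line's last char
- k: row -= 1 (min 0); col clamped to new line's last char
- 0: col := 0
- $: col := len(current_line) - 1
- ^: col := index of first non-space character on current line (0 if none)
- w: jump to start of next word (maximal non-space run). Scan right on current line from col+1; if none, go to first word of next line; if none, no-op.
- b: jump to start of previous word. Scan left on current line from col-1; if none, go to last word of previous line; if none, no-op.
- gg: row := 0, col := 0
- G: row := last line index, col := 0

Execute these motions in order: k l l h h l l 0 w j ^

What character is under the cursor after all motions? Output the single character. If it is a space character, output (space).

Answer: g

Derivation:
After 1 (k): row=0 col=0 char='n'
After 2 (l): row=0 col=1 char='i'
After 3 (l): row=0 col=2 char='n'
After 4 (h): row=0 col=1 char='i'
After 5 (h): row=0 col=0 char='n'
After 6 (l): row=0 col=1 char='i'
After 7 (l): row=0 col=2 char='n'
After 8 (0): row=0 col=0 char='n'
After 9 (w): row=0 col=6 char='t'
After 10 (j): row=1 col=6 char='r'
After 11 (^): row=1 col=0 char='g'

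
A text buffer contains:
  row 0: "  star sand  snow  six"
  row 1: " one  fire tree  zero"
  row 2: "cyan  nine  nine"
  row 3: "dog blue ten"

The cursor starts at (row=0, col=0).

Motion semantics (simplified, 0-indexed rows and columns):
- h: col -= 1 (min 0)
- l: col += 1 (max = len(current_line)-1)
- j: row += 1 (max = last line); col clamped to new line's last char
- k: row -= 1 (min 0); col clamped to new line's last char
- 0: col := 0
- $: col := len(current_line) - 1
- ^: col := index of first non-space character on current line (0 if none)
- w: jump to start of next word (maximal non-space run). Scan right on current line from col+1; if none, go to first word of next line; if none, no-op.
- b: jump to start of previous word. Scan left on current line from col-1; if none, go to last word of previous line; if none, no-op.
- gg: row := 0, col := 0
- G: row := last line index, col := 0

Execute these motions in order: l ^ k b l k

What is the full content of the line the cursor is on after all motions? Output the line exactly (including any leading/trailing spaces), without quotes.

Answer:   star sand  snow  six

Derivation:
After 1 (l): row=0 col=1 char='_'
After 2 (^): row=0 col=2 char='s'
After 3 (k): row=0 col=2 char='s'
After 4 (b): row=0 col=2 char='s'
After 5 (l): row=0 col=3 char='t'
After 6 (k): row=0 col=3 char='t'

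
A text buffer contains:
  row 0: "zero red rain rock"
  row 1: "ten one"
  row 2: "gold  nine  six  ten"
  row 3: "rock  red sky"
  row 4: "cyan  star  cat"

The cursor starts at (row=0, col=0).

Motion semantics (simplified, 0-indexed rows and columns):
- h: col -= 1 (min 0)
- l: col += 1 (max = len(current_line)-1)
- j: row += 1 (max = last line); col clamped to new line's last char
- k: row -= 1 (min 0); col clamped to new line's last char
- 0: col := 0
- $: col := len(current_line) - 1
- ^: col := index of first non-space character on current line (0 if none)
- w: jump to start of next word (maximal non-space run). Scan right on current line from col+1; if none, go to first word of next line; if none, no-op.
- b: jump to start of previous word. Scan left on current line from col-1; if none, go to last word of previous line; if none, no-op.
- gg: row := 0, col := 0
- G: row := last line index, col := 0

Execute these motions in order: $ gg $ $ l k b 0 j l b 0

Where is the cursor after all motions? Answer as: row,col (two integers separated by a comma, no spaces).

Answer: 1,0

Derivation:
After 1 ($): row=0 col=17 char='k'
After 2 (gg): row=0 col=0 char='z'
After 3 ($): row=0 col=17 char='k'
After 4 ($): row=0 col=17 char='k'
After 5 (l): row=0 col=17 char='k'
After 6 (k): row=0 col=17 char='k'
After 7 (b): row=0 col=14 char='r'
After 8 (0): row=0 col=0 char='z'
After 9 (j): row=1 col=0 char='t'
After 10 (l): row=1 col=1 char='e'
After 11 (b): row=1 col=0 char='t'
After 12 (0): row=1 col=0 char='t'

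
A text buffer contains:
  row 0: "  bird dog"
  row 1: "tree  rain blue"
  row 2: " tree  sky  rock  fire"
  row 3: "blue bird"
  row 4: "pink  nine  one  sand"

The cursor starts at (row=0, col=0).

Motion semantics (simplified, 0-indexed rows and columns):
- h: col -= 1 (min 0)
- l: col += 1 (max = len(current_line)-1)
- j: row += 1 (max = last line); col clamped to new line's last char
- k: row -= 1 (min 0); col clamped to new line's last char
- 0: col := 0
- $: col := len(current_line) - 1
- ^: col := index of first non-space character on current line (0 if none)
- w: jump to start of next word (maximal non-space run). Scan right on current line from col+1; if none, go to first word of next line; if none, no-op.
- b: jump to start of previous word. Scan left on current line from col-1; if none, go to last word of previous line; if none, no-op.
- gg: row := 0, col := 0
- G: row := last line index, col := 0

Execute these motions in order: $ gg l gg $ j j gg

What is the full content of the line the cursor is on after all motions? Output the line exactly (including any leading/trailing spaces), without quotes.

Answer:   bird dog

Derivation:
After 1 ($): row=0 col=9 char='g'
After 2 (gg): row=0 col=0 char='_'
After 3 (l): row=0 col=1 char='_'
After 4 (gg): row=0 col=0 char='_'
After 5 ($): row=0 col=9 char='g'
After 6 (j): row=1 col=9 char='n'
After 7 (j): row=2 col=9 char='y'
After 8 (gg): row=0 col=0 char='_'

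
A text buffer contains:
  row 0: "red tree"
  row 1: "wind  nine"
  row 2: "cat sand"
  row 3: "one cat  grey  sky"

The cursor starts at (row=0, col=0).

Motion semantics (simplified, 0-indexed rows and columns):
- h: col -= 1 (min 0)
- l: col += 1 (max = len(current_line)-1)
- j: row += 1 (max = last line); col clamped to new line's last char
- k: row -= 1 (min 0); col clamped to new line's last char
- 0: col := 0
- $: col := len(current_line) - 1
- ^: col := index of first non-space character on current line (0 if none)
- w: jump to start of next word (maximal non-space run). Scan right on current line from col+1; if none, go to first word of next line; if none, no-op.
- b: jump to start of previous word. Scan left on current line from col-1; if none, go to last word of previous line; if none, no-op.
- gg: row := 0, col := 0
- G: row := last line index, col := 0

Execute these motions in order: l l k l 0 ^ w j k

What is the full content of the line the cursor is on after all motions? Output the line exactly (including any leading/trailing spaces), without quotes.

After 1 (l): row=0 col=1 char='e'
After 2 (l): row=0 col=2 char='d'
After 3 (k): row=0 col=2 char='d'
After 4 (l): row=0 col=3 char='_'
After 5 (0): row=0 col=0 char='r'
After 6 (^): row=0 col=0 char='r'
After 7 (w): row=0 col=4 char='t'
After 8 (j): row=1 col=4 char='_'
After 9 (k): row=0 col=4 char='t'

Answer: red tree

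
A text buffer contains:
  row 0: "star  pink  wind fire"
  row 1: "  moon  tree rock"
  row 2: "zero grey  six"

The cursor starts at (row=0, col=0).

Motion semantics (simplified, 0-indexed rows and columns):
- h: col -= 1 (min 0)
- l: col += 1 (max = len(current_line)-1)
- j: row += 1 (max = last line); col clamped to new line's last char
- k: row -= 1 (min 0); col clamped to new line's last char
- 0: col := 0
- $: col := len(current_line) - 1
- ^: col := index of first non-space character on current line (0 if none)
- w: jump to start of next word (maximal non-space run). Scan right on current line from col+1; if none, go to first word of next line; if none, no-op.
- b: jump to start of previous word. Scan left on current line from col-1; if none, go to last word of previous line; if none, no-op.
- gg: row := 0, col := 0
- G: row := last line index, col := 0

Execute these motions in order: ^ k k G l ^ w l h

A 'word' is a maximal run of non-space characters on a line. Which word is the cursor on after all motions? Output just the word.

After 1 (^): row=0 col=0 char='s'
After 2 (k): row=0 col=0 char='s'
After 3 (k): row=0 col=0 char='s'
After 4 (G): row=2 col=0 char='z'
After 5 (l): row=2 col=1 char='e'
After 6 (^): row=2 col=0 char='z'
After 7 (w): row=2 col=5 char='g'
After 8 (l): row=2 col=6 char='r'
After 9 (h): row=2 col=5 char='g'

Answer: grey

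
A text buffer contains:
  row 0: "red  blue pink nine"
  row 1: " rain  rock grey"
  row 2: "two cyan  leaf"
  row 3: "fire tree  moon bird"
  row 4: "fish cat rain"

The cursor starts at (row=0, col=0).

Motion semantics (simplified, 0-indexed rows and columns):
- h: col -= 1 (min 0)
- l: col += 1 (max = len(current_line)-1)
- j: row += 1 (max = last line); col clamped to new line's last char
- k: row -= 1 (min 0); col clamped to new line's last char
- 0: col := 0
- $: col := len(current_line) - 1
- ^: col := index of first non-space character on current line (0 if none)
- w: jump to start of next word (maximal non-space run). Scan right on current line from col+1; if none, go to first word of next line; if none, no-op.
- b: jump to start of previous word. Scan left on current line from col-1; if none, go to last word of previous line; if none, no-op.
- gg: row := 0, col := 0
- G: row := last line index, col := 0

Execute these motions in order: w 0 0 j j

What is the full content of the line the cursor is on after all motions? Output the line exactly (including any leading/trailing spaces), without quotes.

After 1 (w): row=0 col=5 char='b'
After 2 (0): row=0 col=0 char='r'
After 3 (0): row=0 col=0 char='r'
After 4 (j): row=1 col=0 char='_'
After 5 (j): row=2 col=0 char='t'

Answer: two cyan  leaf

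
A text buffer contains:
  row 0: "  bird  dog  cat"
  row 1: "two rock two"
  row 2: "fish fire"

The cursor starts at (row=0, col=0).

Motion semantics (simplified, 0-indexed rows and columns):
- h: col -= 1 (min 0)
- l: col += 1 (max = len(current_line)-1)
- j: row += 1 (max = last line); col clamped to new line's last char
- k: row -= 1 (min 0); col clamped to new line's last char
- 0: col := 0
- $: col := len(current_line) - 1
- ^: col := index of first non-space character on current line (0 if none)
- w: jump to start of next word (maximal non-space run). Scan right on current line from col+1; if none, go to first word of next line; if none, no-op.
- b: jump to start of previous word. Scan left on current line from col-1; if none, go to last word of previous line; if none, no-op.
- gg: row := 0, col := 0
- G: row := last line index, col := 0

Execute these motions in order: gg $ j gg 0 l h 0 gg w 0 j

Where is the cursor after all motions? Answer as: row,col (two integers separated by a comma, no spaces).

Answer: 1,0

Derivation:
After 1 (gg): row=0 col=0 char='_'
After 2 ($): row=0 col=15 char='t'
After 3 (j): row=1 col=11 char='o'
After 4 (gg): row=0 col=0 char='_'
After 5 (0): row=0 col=0 char='_'
After 6 (l): row=0 col=1 char='_'
After 7 (h): row=0 col=0 char='_'
After 8 (0): row=0 col=0 char='_'
After 9 (gg): row=0 col=0 char='_'
After 10 (w): row=0 col=2 char='b'
After 11 (0): row=0 col=0 char='_'
After 12 (j): row=1 col=0 char='t'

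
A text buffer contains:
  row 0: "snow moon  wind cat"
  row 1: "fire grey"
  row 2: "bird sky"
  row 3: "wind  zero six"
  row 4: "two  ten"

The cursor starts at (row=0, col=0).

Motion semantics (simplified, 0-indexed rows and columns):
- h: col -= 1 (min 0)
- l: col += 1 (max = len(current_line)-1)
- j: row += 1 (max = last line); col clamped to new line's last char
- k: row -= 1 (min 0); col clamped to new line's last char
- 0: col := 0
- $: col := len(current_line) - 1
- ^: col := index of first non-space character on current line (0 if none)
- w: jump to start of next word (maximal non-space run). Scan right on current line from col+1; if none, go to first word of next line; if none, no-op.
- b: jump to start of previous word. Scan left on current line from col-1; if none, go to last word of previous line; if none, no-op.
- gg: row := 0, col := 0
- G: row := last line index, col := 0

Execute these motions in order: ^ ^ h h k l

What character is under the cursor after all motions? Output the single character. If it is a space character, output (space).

Answer: n

Derivation:
After 1 (^): row=0 col=0 char='s'
After 2 (^): row=0 col=0 char='s'
After 3 (h): row=0 col=0 char='s'
After 4 (h): row=0 col=0 char='s'
After 5 (k): row=0 col=0 char='s'
After 6 (l): row=0 col=1 char='n'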